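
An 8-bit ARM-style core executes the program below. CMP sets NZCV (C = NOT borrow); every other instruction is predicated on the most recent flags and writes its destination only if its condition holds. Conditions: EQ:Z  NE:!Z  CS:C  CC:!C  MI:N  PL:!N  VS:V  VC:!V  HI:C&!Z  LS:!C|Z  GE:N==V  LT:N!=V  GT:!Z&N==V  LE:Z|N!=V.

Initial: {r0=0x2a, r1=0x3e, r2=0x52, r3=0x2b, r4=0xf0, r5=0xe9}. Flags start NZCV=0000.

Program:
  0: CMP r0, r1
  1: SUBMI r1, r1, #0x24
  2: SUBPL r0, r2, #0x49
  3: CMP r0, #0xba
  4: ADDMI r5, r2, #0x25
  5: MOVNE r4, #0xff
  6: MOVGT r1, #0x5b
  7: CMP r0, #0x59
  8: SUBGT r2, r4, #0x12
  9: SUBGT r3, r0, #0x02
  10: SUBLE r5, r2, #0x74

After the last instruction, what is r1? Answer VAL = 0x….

VAL = 0x5b

0: ✓ CMP  NZCV=1000
1: ✓ SUBMI  r1←0x1a
2: · SUBPL
3: ✓ CMP  NZCV=0000
4: · ADDMI
5: ✓ MOVNE  r4←0xff
6: ✓ MOVGT  r1←0x5b
7: ✓ CMP  NZCV=1000
8: · SUBGT
9: · SUBGT
10: ✓ SUBLE  r5←0xde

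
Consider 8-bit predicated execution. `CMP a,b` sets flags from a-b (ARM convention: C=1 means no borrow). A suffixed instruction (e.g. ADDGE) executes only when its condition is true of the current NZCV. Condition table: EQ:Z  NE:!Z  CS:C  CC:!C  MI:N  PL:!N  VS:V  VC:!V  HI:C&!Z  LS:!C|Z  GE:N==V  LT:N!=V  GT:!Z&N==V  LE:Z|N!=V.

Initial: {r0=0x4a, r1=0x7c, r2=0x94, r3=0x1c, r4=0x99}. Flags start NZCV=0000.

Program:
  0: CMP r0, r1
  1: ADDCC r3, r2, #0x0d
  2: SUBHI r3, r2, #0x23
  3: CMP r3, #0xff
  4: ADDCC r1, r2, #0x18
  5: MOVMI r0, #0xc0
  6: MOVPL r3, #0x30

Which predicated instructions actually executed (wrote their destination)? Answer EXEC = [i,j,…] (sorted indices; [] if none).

[0] flags=1000 → (cmp)
[1] flags=1000 CC?T → r3=0xa1
[2] flags=1000 HI?F → skip
[3] flags=1000 → (cmp)
[4] flags=1000 CC?T → r1=0xac
[5] flags=1000 MI?T → r0=0xc0
[6] flags=1000 PL?F → skip

EXEC = [1,4,5]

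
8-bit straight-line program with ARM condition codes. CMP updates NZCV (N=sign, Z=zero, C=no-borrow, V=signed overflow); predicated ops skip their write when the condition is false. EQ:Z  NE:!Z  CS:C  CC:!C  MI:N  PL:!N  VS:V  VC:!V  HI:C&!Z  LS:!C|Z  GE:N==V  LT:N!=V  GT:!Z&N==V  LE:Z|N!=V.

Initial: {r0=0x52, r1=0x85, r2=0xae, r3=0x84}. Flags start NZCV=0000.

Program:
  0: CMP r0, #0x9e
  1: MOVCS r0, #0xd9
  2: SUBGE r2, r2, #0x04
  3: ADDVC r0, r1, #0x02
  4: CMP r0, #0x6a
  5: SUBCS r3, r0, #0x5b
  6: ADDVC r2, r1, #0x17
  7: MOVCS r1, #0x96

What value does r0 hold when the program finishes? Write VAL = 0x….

VAL = 0x52

0: ✓ CMP  NZCV=1001
1: · MOVCS
2: ✓ SUBGE  r2←0xaa
3: · ADDVC
4: ✓ CMP  NZCV=1000
5: · SUBCS
6: ✓ ADDVC  r2←0x9c
7: · MOVCS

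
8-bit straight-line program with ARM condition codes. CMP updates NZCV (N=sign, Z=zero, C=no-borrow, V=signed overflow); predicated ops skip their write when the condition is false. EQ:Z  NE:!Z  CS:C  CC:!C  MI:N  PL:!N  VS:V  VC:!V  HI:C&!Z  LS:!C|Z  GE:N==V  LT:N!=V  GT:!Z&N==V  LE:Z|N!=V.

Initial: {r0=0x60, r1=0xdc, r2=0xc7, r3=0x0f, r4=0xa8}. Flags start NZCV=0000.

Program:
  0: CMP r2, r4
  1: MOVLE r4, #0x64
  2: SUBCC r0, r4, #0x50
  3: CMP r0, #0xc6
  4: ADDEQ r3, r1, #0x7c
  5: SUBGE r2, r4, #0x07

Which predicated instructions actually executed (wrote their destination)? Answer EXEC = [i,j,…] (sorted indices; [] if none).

EXEC = [5]

0: ✓ CMP  NZCV=0010
1: · MOVLE
2: · SUBCC
3: ✓ CMP  NZCV=1001
4: · ADDEQ
5: ✓ SUBGE  r2←0xa1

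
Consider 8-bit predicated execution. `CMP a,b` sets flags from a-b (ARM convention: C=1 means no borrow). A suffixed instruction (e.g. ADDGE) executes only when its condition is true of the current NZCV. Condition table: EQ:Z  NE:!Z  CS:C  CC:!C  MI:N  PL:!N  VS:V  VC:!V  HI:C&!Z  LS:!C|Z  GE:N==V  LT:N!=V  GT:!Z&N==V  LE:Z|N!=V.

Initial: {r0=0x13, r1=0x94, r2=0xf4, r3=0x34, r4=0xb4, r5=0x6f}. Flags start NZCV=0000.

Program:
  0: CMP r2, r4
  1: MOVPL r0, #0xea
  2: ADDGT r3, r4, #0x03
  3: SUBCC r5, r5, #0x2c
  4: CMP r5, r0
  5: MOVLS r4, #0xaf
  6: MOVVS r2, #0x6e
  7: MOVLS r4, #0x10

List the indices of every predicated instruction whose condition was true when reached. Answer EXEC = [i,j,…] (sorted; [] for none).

[0] flags=0010 → (cmp)
[1] flags=0010 PL?T → r0=0xea
[2] flags=0010 GT?T → r3=0xb7
[3] flags=0010 CC?F → skip
[4] flags=1001 → (cmp)
[5] flags=1001 LS?T → r4=0xaf
[6] flags=1001 VS?T → r2=0x6e
[7] flags=1001 LS?T → r4=0x10

EXEC = [1,2,5,6,7]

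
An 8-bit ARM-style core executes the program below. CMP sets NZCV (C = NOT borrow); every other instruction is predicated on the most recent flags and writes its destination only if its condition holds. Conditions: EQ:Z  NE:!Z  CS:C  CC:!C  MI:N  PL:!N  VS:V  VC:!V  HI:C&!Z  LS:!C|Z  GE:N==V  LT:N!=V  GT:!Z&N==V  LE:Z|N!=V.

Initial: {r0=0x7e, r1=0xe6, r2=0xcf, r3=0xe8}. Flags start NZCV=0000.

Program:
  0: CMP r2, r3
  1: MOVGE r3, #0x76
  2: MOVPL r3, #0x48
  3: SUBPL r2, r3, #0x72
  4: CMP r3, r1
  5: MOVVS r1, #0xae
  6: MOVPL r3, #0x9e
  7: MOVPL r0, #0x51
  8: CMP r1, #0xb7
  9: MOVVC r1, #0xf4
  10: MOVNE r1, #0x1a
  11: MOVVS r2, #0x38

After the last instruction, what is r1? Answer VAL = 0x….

[0] flags=1000 → (cmp)
[1] flags=1000 GE?F → skip
[2] flags=1000 PL?F → skip
[3] flags=1000 PL?F → skip
[4] flags=0010 → (cmp)
[5] flags=0010 VS?F → skip
[6] flags=0010 PL?T → r3=0x9e
[7] flags=0010 PL?T → r0=0x51
[8] flags=0010 → (cmp)
[9] flags=0010 VC?T → r1=0xf4
[10] flags=0010 NE?T → r1=0x1a
[11] flags=0010 VS?F → skip

VAL = 0x1a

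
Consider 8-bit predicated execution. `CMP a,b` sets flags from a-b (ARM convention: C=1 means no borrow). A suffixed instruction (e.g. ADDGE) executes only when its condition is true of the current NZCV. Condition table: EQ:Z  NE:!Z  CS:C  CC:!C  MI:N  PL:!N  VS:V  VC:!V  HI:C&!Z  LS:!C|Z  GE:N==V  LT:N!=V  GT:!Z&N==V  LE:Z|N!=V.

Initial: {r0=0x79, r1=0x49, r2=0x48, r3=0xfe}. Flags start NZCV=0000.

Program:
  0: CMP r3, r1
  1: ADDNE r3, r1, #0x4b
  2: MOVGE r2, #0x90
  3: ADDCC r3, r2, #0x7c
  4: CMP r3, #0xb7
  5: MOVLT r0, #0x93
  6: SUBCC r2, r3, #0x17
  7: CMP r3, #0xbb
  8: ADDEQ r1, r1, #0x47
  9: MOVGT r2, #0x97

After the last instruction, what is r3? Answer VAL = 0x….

VAL = 0x94

0: ✓ CMP  NZCV=1010
1: ✓ ADDNE  r3←0x94
2: · MOVGE
3: · ADDCC
4: ✓ CMP  NZCV=1000
5: ✓ MOVLT  r0←0x93
6: ✓ SUBCC  r2←0x7d
7: ✓ CMP  NZCV=1000
8: · ADDEQ
9: · MOVGT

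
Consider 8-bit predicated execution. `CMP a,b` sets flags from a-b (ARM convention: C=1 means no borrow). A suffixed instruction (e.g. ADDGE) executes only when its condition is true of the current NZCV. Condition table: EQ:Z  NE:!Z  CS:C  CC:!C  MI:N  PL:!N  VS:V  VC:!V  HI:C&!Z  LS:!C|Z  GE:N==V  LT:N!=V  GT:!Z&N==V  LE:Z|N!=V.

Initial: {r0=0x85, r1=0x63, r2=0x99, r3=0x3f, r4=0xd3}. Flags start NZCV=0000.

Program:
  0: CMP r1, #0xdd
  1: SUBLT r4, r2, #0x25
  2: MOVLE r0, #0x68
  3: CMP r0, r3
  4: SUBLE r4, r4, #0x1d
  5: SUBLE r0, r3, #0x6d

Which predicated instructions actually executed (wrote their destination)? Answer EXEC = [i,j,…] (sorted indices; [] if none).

[0] flags=1001 → (cmp)
[1] flags=1001 LT?F → skip
[2] flags=1001 LE?F → skip
[3] flags=0011 → (cmp)
[4] flags=0011 LE?T → r4=0xb6
[5] flags=0011 LE?T → r0=0xd2

EXEC = [4,5]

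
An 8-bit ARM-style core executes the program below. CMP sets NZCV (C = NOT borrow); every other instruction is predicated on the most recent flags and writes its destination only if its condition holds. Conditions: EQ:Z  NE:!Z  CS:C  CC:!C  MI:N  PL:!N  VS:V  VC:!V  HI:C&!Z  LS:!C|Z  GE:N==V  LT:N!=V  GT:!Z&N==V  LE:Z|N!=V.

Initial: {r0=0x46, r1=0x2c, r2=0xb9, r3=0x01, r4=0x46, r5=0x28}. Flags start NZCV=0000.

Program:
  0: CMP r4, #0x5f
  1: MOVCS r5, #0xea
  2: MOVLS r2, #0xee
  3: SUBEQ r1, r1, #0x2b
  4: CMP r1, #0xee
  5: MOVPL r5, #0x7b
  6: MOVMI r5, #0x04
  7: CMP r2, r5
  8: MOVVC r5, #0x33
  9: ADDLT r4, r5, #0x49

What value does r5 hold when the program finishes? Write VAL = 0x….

[0] flags=1000 → (cmp)
[1] flags=1000 CS?F → skip
[2] flags=1000 LS?T → r2=0xee
[3] flags=1000 EQ?F → skip
[4] flags=0000 → (cmp)
[5] flags=0000 PL?T → r5=0x7b
[6] flags=0000 MI?F → skip
[7] flags=0011 → (cmp)
[8] flags=0011 VC?F → skip
[9] flags=0011 LT?T → r4=0xc4

VAL = 0x7b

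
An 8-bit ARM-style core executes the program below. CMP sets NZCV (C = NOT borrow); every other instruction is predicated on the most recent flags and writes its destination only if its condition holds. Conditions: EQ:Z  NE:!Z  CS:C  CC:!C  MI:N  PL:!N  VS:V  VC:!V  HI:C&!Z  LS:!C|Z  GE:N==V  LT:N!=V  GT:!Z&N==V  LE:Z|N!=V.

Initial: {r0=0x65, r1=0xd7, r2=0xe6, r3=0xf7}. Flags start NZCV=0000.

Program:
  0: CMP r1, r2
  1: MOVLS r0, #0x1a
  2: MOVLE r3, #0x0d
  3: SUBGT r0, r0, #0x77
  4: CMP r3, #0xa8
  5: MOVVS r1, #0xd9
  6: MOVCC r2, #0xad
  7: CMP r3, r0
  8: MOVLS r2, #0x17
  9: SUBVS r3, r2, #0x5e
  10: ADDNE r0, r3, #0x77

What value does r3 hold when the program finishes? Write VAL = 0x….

[0] flags=1000 → (cmp)
[1] flags=1000 LS?T → r0=0x1a
[2] flags=1000 LE?T → r3=0x0d
[3] flags=1000 GT?F → skip
[4] flags=0000 → (cmp)
[5] flags=0000 VS?F → skip
[6] flags=0000 CC?T → r2=0xad
[7] flags=1000 → (cmp)
[8] flags=1000 LS?T → r2=0x17
[9] flags=1000 VS?F → skip
[10] flags=1000 NE?T → r0=0x84

VAL = 0x0d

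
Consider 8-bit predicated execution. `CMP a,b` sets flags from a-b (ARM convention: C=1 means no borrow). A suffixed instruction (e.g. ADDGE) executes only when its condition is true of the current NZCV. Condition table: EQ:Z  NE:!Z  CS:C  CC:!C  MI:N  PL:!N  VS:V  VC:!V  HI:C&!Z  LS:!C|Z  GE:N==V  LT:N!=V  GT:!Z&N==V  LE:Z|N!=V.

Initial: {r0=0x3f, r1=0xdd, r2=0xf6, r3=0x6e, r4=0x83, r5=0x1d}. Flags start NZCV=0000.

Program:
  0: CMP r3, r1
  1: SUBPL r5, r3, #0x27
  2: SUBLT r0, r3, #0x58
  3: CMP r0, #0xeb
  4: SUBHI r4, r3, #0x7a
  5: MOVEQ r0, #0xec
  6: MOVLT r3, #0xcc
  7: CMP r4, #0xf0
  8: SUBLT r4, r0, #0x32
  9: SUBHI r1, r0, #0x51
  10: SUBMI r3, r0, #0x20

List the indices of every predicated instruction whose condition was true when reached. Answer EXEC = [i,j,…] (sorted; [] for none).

[0] flags=1001 → (cmp)
[1] flags=1001 PL?F → skip
[2] flags=1001 LT?F → skip
[3] flags=0000 → (cmp)
[4] flags=0000 HI?F → skip
[5] flags=0000 EQ?F → skip
[6] flags=0000 LT?F → skip
[7] flags=1000 → (cmp)
[8] flags=1000 LT?T → r4=0x0d
[9] flags=1000 HI?F → skip
[10] flags=1000 MI?T → r3=0x1f

EXEC = [8,10]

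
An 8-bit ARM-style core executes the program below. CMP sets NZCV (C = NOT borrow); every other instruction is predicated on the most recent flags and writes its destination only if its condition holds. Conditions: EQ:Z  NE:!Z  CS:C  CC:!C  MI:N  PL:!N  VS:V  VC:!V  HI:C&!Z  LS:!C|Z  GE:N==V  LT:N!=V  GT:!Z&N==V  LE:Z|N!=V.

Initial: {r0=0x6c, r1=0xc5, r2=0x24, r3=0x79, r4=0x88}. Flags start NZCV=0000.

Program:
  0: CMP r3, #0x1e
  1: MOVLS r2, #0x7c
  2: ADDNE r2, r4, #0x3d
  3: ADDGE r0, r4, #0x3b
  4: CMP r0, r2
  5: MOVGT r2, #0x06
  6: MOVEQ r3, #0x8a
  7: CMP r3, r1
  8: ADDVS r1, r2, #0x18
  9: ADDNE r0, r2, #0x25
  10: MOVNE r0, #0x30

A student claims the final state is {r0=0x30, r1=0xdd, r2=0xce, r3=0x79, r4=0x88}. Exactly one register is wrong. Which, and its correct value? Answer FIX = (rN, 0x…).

0: ✓ CMP  NZCV=0010
1: · MOVLS
2: ✓ ADDNE  r2←0xc5
3: ✓ ADDGE  r0←0xc3
4: ✓ CMP  NZCV=1000
5: · MOVGT
6: · MOVEQ
7: ✓ CMP  NZCV=1001
8: ✓ ADDVS  r1←0xdd
9: ✓ ADDNE  r0←0xea
10: ✓ MOVNE  r0←0x30

FIX = (r2, 0xc5)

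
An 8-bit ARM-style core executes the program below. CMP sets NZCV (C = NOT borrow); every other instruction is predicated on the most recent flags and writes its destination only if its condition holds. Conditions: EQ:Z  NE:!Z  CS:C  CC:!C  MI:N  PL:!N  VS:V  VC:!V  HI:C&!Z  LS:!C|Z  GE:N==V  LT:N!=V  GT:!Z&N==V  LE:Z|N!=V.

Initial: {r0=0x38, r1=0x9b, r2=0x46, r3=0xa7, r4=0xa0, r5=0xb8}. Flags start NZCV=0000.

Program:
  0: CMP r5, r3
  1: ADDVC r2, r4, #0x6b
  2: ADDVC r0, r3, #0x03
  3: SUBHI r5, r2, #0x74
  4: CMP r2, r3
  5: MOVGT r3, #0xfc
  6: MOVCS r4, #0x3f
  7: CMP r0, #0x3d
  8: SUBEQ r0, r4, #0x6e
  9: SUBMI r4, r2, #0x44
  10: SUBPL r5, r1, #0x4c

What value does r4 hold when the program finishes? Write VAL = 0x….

VAL = 0xa0

0: ✓ CMP  NZCV=0010
1: ✓ ADDVC  r2←0x0b
2: ✓ ADDVC  r0←0xaa
3: ✓ SUBHI  r5←0x97
4: ✓ CMP  NZCV=0000
5: ✓ MOVGT  r3←0xfc
6: · MOVCS
7: ✓ CMP  NZCV=0011
8: · SUBEQ
9: · SUBMI
10: ✓ SUBPL  r5←0x4f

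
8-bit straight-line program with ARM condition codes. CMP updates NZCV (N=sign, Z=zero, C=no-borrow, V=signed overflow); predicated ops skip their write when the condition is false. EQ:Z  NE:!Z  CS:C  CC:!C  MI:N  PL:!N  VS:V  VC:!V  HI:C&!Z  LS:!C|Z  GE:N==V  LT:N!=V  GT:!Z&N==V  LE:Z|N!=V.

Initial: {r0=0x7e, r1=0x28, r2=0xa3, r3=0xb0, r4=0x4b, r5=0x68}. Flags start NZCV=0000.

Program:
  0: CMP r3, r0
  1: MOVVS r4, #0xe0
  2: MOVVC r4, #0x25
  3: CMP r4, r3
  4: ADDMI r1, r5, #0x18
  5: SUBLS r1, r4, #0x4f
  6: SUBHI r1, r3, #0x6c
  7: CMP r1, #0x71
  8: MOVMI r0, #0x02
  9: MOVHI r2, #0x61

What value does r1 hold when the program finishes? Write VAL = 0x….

VAL = 0x44

[0] flags=0011 → (cmp)
[1] flags=0011 VS?T → r4=0xe0
[2] flags=0011 VC?F → skip
[3] flags=0010 → (cmp)
[4] flags=0010 MI?F → skip
[5] flags=0010 LS?F → skip
[6] flags=0010 HI?T → r1=0x44
[7] flags=1000 → (cmp)
[8] flags=1000 MI?T → r0=0x02
[9] flags=1000 HI?F → skip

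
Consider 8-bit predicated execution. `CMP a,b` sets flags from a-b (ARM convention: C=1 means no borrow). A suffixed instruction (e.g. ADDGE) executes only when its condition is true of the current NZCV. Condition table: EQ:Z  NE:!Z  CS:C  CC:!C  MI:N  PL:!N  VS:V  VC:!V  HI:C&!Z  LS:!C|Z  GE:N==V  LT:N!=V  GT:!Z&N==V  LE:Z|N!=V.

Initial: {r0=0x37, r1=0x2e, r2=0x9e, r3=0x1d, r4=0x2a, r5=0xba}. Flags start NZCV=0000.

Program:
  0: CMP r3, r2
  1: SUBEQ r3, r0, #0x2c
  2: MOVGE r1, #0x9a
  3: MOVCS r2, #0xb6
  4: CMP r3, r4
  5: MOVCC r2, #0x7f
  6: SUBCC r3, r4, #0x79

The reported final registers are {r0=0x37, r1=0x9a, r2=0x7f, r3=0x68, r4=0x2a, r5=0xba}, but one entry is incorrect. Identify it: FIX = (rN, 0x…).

[0] flags=0000 → (cmp)
[1] flags=0000 EQ?F → skip
[2] flags=0000 GE?T → r1=0x9a
[3] flags=0000 CS?F → skip
[4] flags=1000 → (cmp)
[5] flags=1000 CC?T → r2=0x7f
[6] flags=1000 CC?T → r3=0xb1

FIX = (r3, 0xb1)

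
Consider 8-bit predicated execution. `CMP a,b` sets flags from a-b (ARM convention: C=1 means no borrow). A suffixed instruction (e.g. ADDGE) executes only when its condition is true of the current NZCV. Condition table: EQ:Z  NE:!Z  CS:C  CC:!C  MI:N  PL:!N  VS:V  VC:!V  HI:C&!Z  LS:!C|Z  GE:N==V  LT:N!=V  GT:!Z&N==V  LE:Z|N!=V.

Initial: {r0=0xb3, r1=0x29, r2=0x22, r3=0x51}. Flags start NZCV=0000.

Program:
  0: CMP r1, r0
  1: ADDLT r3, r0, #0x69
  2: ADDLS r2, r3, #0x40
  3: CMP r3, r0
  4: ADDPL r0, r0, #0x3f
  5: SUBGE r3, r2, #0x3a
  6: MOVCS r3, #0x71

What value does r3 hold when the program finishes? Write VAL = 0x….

VAL = 0x57

[0] flags=0000 → (cmp)
[1] flags=0000 LT?F → skip
[2] flags=0000 LS?T → r2=0x91
[3] flags=1001 → (cmp)
[4] flags=1001 PL?F → skip
[5] flags=1001 GE?T → r3=0x57
[6] flags=1001 CS?F → skip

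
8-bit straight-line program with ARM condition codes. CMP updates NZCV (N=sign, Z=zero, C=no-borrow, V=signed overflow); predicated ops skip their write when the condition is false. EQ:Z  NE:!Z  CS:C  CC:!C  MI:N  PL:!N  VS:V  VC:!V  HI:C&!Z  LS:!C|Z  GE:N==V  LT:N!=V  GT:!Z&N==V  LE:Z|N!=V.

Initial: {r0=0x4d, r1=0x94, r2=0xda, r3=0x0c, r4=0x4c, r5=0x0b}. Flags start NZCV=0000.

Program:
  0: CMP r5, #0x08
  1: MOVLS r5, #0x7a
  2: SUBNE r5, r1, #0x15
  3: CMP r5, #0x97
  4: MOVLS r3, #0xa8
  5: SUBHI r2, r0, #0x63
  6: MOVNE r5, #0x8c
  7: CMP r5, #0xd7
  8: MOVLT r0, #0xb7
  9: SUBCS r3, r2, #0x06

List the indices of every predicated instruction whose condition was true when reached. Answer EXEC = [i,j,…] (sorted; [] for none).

EXEC = [2,4,6,8]

[0] flags=0010 → (cmp)
[1] flags=0010 LS?F → skip
[2] flags=0010 NE?T → r5=0x7f
[3] flags=1001 → (cmp)
[4] flags=1001 LS?T → r3=0xa8
[5] flags=1001 HI?F → skip
[6] flags=1001 NE?T → r5=0x8c
[7] flags=1000 → (cmp)
[8] flags=1000 LT?T → r0=0xb7
[9] flags=1000 CS?F → skip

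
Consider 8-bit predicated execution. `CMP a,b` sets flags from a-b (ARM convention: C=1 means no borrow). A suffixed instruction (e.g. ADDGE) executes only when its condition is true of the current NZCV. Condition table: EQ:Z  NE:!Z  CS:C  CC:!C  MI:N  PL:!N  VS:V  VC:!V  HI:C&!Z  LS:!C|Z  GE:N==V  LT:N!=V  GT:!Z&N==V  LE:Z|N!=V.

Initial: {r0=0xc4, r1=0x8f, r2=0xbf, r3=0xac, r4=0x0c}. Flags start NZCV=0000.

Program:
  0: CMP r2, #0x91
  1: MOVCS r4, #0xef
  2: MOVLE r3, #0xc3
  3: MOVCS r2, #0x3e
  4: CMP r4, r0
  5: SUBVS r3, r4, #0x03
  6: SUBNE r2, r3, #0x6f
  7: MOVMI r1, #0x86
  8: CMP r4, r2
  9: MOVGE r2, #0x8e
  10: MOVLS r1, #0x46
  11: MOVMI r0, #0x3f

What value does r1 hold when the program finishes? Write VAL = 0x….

VAL = 0x8f

[0] flags=0010 → (cmp)
[1] flags=0010 CS?T → r4=0xef
[2] flags=0010 LE?F → skip
[3] flags=0010 CS?T → r2=0x3e
[4] flags=0010 → (cmp)
[5] flags=0010 VS?F → skip
[6] flags=0010 NE?T → r2=0x3d
[7] flags=0010 MI?F → skip
[8] flags=1010 → (cmp)
[9] flags=1010 GE?F → skip
[10] flags=1010 LS?F → skip
[11] flags=1010 MI?T → r0=0x3f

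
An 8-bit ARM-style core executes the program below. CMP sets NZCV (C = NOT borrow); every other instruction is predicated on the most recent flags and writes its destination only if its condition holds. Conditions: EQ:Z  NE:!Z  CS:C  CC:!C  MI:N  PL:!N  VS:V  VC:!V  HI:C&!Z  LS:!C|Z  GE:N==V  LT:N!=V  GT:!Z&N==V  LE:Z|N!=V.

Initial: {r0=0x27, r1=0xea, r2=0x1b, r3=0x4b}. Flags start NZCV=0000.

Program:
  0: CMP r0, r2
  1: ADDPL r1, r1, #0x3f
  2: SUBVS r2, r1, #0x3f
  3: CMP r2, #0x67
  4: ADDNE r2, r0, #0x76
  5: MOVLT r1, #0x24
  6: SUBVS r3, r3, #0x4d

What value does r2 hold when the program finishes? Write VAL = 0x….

VAL = 0x9d

0: ✓ CMP  NZCV=0010
1: ✓ ADDPL  r1←0x29
2: · SUBVS
3: ✓ CMP  NZCV=1000
4: ✓ ADDNE  r2←0x9d
5: ✓ MOVLT  r1←0x24
6: · SUBVS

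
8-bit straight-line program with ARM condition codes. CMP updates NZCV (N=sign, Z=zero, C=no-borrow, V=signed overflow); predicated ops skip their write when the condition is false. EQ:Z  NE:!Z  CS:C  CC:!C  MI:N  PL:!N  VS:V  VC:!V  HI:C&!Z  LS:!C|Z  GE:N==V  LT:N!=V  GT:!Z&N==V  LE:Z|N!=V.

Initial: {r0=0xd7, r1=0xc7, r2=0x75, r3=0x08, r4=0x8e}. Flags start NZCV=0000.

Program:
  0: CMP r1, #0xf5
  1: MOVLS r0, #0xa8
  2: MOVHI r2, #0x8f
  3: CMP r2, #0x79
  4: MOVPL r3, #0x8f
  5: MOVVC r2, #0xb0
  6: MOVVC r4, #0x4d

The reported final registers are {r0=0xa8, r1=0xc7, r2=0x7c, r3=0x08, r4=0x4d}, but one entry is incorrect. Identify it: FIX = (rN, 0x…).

FIX = (r2, 0xb0)

0: ✓ CMP  NZCV=1000
1: ✓ MOVLS  r0←0xa8
2: · MOVHI
3: ✓ CMP  NZCV=1000
4: · MOVPL
5: ✓ MOVVC  r2←0xb0
6: ✓ MOVVC  r4←0x4d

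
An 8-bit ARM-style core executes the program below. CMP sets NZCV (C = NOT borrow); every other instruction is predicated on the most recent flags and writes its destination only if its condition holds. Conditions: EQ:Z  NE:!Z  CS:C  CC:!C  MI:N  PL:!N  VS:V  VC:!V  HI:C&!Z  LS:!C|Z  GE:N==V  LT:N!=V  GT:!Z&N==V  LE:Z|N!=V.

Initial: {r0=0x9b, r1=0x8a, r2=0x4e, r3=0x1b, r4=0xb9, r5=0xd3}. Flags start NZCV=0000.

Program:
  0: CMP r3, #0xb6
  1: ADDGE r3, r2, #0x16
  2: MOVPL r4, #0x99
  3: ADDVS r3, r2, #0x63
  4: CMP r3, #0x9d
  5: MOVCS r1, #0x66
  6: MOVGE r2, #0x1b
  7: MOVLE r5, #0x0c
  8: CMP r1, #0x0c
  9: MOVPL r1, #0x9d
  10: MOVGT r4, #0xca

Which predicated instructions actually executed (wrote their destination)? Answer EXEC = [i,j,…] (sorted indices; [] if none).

0: ✓ CMP  NZCV=0000
1: ✓ ADDGE  r3←0x64
2: ✓ MOVPL  r4←0x99
3: · ADDVS
4: ✓ CMP  NZCV=1001
5: · MOVCS
6: ✓ MOVGE  r2←0x1b
7: · MOVLE
8: ✓ CMP  NZCV=0011
9: ✓ MOVPL  r1←0x9d
10: · MOVGT

EXEC = [1,2,6,9]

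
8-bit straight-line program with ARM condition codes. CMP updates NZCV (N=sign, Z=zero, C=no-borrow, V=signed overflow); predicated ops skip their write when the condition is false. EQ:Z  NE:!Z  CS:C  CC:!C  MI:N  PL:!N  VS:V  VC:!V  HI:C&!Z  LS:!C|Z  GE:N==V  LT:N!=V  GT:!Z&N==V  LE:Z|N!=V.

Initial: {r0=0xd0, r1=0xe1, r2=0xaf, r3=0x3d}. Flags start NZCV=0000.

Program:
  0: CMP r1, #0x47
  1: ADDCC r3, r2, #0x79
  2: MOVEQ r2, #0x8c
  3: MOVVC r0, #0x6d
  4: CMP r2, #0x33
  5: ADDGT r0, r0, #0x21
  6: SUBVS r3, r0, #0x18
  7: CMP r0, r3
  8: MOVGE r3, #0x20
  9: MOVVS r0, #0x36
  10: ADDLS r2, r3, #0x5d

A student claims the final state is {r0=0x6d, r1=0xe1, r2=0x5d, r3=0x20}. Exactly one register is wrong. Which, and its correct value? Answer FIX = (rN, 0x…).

FIX = (r2, 0xaf)

[0] flags=1010 → (cmp)
[1] flags=1010 CC?F → skip
[2] flags=1010 EQ?F → skip
[3] flags=1010 VC?T → r0=0x6d
[4] flags=0011 → (cmp)
[5] flags=0011 GT?F → skip
[6] flags=0011 VS?T → r3=0x55
[7] flags=0010 → (cmp)
[8] flags=0010 GE?T → r3=0x20
[9] flags=0010 VS?F → skip
[10] flags=0010 LS?F → skip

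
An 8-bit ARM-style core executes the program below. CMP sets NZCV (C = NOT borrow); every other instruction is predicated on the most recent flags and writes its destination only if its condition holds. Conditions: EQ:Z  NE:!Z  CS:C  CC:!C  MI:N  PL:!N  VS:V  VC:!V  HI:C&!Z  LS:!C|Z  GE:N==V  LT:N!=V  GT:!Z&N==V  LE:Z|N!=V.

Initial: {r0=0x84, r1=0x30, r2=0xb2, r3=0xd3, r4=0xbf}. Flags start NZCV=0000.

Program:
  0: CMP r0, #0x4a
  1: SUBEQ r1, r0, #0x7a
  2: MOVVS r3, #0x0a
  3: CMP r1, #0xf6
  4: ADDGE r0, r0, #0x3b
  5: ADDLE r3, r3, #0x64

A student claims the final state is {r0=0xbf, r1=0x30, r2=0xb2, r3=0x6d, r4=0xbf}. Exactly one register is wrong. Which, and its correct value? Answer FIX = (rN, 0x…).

FIX = (r3, 0x0a)

[0] flags=0011 → (cmp)
[1] flags=0011 EQ?F → skip
[2] flags=0011 VS?T → r3=0x0a
[3] flags=0000 → (cmp)
[4] flags=0000 GE?T → r0=0xbf
[5] flags=0000 LE?F → skip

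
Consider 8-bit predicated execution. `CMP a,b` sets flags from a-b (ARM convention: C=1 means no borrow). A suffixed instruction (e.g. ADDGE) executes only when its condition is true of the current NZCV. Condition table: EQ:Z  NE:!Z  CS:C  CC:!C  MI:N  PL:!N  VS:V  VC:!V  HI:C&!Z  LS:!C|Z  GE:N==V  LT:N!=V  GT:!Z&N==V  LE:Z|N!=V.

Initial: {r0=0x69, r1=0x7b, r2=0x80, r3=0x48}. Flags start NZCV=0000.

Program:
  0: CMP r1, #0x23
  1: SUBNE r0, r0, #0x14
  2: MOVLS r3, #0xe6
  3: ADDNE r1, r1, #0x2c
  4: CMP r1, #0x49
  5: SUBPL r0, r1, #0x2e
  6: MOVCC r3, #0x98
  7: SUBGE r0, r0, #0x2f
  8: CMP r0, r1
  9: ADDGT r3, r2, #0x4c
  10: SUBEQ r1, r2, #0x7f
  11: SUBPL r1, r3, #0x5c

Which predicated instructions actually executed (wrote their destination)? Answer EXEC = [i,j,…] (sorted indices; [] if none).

EXEC = [1,3,5,9]

[0] flags=0010 → (cmp)
[1] flags=0010 NE?T → r0=0x55
[2] flags=0010 LS?F → skip
[3] flags=0010 NE?T → r1=0xa7
[4] flags=0011 → (cmp)
[5] flags=0011 PL?T → r0=0x79
[6] flags=0011 CC?F → skip
[7] flags=0011 GE?F → skip
[8] flags=1001 → (cmp)
[9] flags=1001 GT?T → r3=0xcc
[10] flags=1001 EQ?F → skip
[11] flags=1001 PL?F → skip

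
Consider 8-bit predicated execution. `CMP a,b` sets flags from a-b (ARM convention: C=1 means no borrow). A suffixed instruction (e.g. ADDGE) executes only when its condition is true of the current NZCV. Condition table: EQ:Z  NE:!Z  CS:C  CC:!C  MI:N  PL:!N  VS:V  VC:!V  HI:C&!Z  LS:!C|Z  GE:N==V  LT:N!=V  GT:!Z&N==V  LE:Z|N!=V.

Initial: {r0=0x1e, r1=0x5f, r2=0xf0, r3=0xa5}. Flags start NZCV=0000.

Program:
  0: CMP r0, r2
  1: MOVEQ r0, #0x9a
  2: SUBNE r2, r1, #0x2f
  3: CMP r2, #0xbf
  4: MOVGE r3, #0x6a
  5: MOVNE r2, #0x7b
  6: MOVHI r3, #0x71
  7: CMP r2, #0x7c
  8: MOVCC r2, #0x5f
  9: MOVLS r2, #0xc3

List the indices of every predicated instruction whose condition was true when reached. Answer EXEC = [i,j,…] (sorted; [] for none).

EXEC = [2,4,5,8,9]

[0] flags=0000 → (cmp)
[1] flags=0000 EQ?F → skip
[2] flags=0000 NE?T → r2=0x30
[3] flags=0000 → (cmp)
[4] flags=0000 GE?T → r3=0x6a
[5] flags=0000 NE?T → r2=0x7b
[6] flags=0000 HI?F → skip
[7] flags=1000 → (cmp)
[8] flags=1000 CC?T → r2=0x5f
[9] flags=1000 LS?T → r2=0xc3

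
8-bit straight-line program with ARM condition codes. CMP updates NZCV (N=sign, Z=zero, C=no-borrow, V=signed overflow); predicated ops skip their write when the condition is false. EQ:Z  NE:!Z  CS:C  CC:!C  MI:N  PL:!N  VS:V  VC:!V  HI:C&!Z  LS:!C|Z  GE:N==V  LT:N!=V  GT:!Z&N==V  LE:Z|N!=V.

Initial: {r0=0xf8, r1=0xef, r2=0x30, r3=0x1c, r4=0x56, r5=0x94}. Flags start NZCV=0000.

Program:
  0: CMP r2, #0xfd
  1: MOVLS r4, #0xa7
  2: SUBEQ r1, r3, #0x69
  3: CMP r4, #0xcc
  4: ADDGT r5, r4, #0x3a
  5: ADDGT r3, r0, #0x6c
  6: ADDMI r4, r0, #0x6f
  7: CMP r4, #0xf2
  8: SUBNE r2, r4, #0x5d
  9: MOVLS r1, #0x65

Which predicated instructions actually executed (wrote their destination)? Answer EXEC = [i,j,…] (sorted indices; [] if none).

EXEC = [1,6,8,9]

0: ✓ CMP  NZCV=0000
1: ✓ MOVLS  r4←0xa7
2: · SUBEQ
3: ✓ CMP  NZCV=1000
4: · ADDGT
5: · ADDGT
6: ✓ ADDMI  r4←0x67
7: ✓ CMP  NZCV=0000
8: ✓ SUBNE  r2←0x0a
9: ✓ MOVLS  r1←0x65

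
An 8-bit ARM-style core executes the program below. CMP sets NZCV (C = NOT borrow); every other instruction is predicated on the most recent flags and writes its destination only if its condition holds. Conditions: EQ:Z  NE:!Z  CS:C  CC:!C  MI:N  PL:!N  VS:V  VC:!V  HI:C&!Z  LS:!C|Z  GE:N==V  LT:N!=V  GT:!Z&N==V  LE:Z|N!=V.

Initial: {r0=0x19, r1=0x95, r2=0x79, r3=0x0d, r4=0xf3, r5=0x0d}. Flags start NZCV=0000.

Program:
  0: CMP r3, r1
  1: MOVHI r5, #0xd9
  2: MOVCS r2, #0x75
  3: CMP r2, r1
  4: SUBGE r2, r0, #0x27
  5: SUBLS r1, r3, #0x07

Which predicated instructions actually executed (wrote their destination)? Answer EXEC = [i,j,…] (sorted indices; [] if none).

EXEC = [4,5]

[0] flags=0000 → (cmp)
[1] flags=0000 HI?F → skip
[2] flags=0000 CS?F → skip
[3] flags=1001 → (cmp)
[4] flags=1001 GE?T → r2=0xf2
[5] flags=1001 LS?T → r1=0x06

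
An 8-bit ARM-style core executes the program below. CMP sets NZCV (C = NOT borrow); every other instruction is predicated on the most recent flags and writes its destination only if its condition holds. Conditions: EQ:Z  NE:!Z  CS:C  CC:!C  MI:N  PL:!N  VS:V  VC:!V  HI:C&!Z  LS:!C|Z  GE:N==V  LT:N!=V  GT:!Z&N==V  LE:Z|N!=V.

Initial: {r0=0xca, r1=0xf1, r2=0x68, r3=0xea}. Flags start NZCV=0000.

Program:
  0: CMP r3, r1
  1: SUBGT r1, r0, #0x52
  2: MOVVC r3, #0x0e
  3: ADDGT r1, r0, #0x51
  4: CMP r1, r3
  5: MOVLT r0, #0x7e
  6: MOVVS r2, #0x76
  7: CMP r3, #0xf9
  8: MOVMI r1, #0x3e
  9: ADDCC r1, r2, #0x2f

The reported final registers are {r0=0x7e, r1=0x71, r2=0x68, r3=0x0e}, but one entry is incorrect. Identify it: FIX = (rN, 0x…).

0: ✓ CMP  NZCV=1000
1: · SUBGT
2: ✓ MOVVC  r3←0x0e
3: · ADDGT
4: ✓ CMP  NZCV=1010
5: ✓ MOVLT  r0←0x7e
6: · MOVVS
7: ✓ CMP  NZCV=0000
8: · MOVMI
9: ✓ ADDCC  r1←0x97

FIX = (r1, 0x97)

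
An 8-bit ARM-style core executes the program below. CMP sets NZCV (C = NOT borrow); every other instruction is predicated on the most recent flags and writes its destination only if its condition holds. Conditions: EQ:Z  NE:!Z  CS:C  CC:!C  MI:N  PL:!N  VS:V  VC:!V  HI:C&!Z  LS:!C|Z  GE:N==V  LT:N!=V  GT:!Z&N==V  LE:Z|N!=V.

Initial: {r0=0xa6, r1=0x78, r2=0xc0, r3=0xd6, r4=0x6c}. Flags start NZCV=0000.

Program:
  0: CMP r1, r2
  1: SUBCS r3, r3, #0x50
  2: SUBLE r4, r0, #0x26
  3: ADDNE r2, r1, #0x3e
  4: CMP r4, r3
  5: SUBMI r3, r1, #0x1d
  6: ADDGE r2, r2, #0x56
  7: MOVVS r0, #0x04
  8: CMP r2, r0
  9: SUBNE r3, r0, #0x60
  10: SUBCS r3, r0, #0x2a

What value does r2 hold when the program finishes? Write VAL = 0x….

VAL = 0x0c

0: ✓ CMP  NZCV=1001
1: · SUBCS
2: · SUBLE
3: ✓ ADDNE  r2←0xb6
4: ✓ CMP  NZCV=1001
5: ✓ SUBMI  r3←0x5b
6: ✓ ADDGE  r2←0x0c
7: ✓ MOVVS  r0←0x04
8: ✓ CMP  NZCV=0010
9: ✓ SUBNE  r3←0xa4
10: ✓ SUBCS  r3←0xda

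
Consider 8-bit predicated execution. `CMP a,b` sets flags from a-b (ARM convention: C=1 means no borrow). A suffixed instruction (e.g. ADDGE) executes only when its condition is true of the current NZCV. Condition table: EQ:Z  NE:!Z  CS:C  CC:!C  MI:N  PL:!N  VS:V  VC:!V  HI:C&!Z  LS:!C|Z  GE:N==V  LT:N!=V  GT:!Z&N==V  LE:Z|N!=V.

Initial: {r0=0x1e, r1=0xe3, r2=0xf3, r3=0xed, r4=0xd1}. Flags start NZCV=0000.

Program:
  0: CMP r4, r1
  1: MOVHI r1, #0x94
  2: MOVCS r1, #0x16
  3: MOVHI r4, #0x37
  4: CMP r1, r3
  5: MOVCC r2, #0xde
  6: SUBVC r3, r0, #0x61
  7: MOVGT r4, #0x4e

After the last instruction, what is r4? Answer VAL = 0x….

VAL = 0xd1

[0] flags=1000 → (cmp)
[1] flags=1000 HI?F → skip
[2] flags=1000 CS?F → skip
[3] flags=1000 HI?F → skip
[4] flags=1000 → (cmp)
[5] flags=1000 CC?T → r2=0xde
[6] flags=1000 VC?T → r3=0xbd
[7] flags=1000 GT?F → skip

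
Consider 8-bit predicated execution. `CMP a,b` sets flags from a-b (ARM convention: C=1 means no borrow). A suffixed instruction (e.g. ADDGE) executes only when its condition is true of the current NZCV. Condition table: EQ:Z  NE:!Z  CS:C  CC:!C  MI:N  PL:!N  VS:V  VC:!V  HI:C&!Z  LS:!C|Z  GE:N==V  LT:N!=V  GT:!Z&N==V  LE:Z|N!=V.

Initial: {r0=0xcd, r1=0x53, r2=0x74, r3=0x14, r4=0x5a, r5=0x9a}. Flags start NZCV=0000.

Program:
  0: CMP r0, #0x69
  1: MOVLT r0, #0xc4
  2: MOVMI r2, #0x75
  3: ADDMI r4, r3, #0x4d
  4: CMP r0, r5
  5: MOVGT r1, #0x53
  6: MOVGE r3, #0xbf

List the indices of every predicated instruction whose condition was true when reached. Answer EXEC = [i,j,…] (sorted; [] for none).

EXEC = [1,5,6]

0: ✓ CMP  NZCV=0011
1: ✓ MOVLT  r0←0xc4
2: · MOVMI
3: · ADDMI
4: ✓ CMP  NZCV=0010
5: ✓ MOVGT  r1←0x53
6: ✓ MOVGE  r3←0xbf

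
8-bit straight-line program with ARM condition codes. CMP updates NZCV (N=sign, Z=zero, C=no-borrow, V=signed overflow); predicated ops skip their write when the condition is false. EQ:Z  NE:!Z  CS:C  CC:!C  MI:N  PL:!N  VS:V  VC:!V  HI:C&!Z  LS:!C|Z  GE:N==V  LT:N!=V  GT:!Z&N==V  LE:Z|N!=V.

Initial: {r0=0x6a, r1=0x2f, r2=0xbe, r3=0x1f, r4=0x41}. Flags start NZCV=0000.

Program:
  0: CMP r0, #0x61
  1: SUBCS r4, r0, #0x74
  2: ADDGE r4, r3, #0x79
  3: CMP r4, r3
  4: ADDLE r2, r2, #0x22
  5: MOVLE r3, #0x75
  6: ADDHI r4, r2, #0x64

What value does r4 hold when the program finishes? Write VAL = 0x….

VAL = 0x44

0: ✓ CMP  NZCV=0010
1: ✓ SUBCS  r4←0xf6
2: ✓ ADDGE  r4←0x98
3: ✓ CMP  NZCV=0011
4: ✓ ADDLE  r2←0xe0
5: ✓ MOVLE  r3←0x75
6: ✓ ADDHI  r4←0x44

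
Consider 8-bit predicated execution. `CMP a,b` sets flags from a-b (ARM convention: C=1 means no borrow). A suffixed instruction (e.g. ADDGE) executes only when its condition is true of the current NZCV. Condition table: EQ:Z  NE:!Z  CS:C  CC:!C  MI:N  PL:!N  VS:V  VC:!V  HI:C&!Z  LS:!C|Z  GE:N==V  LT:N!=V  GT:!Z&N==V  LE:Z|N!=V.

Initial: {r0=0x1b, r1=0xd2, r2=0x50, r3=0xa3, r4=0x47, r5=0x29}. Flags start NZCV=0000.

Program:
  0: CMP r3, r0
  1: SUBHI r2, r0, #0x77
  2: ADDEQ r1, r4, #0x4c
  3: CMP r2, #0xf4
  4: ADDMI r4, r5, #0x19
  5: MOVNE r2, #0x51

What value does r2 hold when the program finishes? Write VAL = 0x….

0: ✓ CMP  NZCV=1010
1: ✓ SUBHI  r2←0xa4
2: · ADDEQ
3: ✓ CMP  NZCV=1000
4: ✓ ADDMI  r4←0x42
5: ✓ MOVNE  r2←0x51

VAL = 0x51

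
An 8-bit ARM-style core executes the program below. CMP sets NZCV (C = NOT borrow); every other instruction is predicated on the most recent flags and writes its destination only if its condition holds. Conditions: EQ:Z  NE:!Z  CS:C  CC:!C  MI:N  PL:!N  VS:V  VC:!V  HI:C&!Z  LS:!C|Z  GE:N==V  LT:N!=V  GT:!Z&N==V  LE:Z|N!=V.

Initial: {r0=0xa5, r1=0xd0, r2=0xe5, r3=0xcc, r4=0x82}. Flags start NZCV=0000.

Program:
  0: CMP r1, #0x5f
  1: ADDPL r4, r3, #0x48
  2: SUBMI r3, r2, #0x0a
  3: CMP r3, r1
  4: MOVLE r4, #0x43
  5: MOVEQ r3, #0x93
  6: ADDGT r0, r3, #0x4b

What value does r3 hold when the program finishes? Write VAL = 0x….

VAL = 0xcc

0: ✓ CMP  NZCV=0011
1: ✓ ADDPL  r4←0x14
2: · SUBMI
3: ✓ CMP  NZCV=1000
4: ✓ MOVLE  r4←0x43
5: · MOVEQ
6: · ADDGT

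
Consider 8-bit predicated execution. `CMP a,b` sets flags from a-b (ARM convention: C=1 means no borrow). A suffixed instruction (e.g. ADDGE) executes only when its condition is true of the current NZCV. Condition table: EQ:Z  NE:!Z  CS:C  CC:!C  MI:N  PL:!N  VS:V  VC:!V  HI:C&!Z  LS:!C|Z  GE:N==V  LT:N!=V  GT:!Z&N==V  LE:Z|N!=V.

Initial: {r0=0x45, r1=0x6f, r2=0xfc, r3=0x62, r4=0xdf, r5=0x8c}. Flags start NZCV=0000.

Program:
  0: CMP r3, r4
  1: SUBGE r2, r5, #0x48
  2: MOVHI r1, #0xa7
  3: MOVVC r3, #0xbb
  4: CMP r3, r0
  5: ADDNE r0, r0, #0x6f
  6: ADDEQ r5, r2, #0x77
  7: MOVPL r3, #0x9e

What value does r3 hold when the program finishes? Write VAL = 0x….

VAL = 0x9e

[0] flags=1001 → (cmp)
[1] flags=1001 GE?T → r2=0x44
[2] flags=1001 HI?F → skip
[3] flags=1001 VC?F → skip
[4] flags=0010 → (cmp)
[5] flags=0010 NE?T → r0=0xb4
[6] flags=0010 EQ?F → skip
[7] flags=0010 PL?T → r3=0x9e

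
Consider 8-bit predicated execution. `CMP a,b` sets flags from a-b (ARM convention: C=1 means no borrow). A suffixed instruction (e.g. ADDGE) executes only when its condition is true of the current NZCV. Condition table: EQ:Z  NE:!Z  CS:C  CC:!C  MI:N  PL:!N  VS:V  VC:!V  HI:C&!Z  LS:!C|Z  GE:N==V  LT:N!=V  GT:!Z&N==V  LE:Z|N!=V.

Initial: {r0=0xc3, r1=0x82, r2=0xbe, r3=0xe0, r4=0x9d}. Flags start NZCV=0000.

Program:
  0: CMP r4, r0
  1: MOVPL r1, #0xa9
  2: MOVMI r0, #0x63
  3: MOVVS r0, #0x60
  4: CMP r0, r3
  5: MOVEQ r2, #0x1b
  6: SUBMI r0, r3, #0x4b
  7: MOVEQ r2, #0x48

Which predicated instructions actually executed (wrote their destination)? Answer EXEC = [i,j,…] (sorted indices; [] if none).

0: ✓ CMP  NZCV=1000
1: · MOVPL
2: ✓ MOVMI  r0←0x63
3: · MOVVS
4: ✓ CMP  NZCV=1001
5: · MOVEQ
6: ✓ SUBMI  r0←0x95
7: · MOVEQ

EXEC = [2,6]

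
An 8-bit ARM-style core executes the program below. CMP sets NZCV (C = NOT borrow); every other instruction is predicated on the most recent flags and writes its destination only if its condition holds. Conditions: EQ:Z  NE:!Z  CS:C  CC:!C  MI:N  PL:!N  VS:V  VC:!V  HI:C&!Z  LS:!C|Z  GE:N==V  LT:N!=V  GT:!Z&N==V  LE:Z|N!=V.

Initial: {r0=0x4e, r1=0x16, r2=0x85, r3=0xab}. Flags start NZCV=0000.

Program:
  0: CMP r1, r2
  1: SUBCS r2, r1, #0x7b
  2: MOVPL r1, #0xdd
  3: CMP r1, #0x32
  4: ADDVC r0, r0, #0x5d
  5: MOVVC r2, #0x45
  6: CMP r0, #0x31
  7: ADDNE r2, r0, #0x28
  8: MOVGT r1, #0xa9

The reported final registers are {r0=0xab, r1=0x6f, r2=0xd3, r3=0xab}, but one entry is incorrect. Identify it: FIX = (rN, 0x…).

0: ✓ CMP  NZCV=1001
1: · SUBCS
2: · MOVPL
3: ✓ CMP  NZCV=1000
4: ✓ ADDVC  r0←0xab
5: ✓ MOVVC  r2←0x45
6: ✓ CMP  NZCV=0011
7: ✓ ADDNE  r2←0xd3
8: · MOVGT

FIX = (r1, 0x16)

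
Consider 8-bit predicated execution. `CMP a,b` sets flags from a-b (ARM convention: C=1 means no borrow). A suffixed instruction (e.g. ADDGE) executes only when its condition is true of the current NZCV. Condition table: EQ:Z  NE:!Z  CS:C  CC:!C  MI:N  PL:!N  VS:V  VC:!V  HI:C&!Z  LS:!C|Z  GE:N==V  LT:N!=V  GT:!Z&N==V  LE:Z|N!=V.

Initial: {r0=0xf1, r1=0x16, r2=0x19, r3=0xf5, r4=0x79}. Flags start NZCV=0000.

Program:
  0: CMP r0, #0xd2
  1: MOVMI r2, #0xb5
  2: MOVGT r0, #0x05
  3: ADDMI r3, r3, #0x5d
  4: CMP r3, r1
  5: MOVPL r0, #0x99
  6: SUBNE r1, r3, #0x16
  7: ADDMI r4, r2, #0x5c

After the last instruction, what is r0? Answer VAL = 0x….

VAL = 0x05

0: ✓ CMP  NZCV=0010
1: · MOVMI
2: ✓ MOVGT  r0←0x05
3: · ADDMI
4: ✓ CMP  NZCV=1010
5: · MOVPL
6: ✓ SUBNE  r1←0xdf
7: ✓ ADDMI  r4←0x75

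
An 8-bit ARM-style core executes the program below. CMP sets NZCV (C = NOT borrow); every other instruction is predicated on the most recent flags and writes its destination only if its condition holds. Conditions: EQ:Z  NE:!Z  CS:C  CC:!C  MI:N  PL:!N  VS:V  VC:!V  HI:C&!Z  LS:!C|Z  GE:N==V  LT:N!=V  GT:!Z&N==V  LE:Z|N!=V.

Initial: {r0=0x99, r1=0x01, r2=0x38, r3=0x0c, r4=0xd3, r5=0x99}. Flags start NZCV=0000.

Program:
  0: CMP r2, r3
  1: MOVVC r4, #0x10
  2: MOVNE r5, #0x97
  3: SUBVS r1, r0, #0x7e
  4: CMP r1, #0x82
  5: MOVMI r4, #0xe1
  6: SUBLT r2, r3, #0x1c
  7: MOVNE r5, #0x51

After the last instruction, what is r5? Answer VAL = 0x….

VAL = 0x51

[0] flags=0010 → (cmp)
[1] flags=0010 VC?T → r4=0x10
[2] flags=0010 NE?T → r5=0x97
[3] flags=0010 VS?F → skip
[4] flags=0000 → (cmp)
[5] flags=0000 MI?F → skip
[6] flags=0000 LT?F → skip
[7] flags=0000 NE?T → r5=0x51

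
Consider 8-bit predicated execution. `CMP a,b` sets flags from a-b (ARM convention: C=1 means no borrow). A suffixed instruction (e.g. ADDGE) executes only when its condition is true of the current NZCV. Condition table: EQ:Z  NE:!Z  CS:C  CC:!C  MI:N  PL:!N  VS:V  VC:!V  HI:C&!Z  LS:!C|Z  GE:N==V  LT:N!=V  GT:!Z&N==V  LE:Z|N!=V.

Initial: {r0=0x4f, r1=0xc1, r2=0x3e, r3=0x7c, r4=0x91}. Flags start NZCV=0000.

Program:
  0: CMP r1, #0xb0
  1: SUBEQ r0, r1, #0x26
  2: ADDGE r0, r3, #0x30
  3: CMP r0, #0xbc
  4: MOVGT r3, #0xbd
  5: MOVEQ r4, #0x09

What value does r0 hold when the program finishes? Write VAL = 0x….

[0] flags=0010 → (cmp)
[1] flags=0010 EQ?F → skip
[2] flags=0010 GE?T → r0=0xac
[3] flags=1000 → (cmp)
[4] flags=1000 GT?F → skip
[5] flags=1000 EQ?F → skip

VAL = 0xac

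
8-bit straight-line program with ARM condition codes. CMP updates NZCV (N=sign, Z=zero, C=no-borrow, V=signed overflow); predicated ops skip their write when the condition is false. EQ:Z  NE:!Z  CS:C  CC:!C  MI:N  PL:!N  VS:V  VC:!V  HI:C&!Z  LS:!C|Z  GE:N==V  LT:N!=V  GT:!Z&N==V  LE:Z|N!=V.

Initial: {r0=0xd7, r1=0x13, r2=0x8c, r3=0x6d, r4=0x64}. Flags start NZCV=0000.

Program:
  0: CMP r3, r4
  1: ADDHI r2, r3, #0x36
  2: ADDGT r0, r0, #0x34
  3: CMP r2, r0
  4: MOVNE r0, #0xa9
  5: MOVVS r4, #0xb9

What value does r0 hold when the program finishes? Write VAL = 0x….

[0] flags=0010 → (cmp)
[1] flags=0010 HI?T → r2=0xa3
[2] flags=0010 GT?T → r0=0x0b
[3] flags=1010 → (cmp)
[4] flags=1010 NE?T → r0=0xa9
[5] flags=1010 VS?F → skip

VAL = 0xa9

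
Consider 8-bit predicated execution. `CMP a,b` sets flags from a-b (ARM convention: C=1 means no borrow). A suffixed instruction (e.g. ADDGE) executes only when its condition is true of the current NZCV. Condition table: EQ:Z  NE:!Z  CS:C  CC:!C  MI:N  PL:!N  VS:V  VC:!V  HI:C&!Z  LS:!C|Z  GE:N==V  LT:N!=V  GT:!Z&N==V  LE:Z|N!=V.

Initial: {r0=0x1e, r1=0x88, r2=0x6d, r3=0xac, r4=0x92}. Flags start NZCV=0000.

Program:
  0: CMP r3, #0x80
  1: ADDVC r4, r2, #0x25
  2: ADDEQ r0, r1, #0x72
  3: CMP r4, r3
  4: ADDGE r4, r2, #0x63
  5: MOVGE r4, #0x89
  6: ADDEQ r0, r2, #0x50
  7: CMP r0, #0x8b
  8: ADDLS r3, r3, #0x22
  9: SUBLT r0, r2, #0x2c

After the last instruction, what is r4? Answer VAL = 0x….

VAL = 0x92

[0] flags=0010 → (cmp)
[1] flags=0010 VC?T → r4=0x92
[2] flags=0010 EQ?F → skip
[3] flags=1000 → (cmp)
[4] flags=1000 GE?F → skip
[5] flags=1000 GE?F → skip
[6] flags=1000 EQ?F → skip
[7] flags=1001 → (cmp)
[8] flags=1001 LS?T → r3=0xce
[9] flags=1001 LT?F → skip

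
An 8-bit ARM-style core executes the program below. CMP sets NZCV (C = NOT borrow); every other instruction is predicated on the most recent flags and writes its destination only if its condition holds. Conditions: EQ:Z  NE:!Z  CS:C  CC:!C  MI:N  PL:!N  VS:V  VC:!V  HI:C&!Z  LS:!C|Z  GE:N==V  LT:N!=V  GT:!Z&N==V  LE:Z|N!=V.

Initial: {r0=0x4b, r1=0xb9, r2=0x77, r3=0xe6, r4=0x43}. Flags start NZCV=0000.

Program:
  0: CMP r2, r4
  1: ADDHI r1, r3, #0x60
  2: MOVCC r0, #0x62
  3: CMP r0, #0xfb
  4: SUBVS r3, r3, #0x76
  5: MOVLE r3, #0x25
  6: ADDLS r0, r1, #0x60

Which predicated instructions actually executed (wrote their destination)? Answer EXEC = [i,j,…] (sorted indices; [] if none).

EXEC = [1,6]

0: ✓ CMP  NZCV=0010
1: ✓ ADDHI  r1←0x46
2: · MOVCC
3: ✓ CMP  NZCV=0000
4: · SUBVS
5: · MOVLE
6: ✓ ADDLS  r0←0xa6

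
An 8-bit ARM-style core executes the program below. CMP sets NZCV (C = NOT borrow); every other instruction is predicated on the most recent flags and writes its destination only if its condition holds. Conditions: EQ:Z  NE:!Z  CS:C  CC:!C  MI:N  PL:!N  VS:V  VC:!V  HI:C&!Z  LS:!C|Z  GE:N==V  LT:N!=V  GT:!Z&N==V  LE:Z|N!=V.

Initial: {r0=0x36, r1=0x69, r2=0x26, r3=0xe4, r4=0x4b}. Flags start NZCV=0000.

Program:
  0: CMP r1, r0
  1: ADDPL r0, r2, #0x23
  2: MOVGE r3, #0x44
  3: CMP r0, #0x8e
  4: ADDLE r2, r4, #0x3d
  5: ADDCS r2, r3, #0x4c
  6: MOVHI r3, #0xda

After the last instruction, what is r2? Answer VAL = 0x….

[0] flags=0010 → (cmp)
[1] flags=0010 PL?T → r0=0x49
[2] flags=0010 GE?T → r3=0x44
[3] flags=1001 → (cmp)
[4] flags=1001 LE?F → skip
[5] flags=1001 CS?F → skip
[6] flags=1001 HI?F → skip

VAL = 0x26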